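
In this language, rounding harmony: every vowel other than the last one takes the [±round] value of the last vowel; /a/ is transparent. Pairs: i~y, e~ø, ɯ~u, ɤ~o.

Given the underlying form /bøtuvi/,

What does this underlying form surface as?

[betɯvi]

/ø/ harmonizes with /i/ ([-round]) → [e]
/u/ harmonizes with /i/ ([-round]) → [ɯ]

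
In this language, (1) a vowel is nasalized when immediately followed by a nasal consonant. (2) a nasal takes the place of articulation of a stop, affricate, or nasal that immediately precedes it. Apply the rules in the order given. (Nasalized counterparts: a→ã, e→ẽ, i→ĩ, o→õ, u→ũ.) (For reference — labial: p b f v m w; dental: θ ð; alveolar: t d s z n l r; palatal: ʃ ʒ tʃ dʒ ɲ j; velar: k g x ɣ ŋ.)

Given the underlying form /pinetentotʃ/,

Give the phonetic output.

[pĩnetẽntotʃ]

Rule 1: /i/ before nasal /n/ → [ĩ]
Rule 1: /e/ before nasal /n/ → [ẽ]
After rule 1: pĩnetẽntotʃ
Rule 2: no segment meets the rule's conditions; no change.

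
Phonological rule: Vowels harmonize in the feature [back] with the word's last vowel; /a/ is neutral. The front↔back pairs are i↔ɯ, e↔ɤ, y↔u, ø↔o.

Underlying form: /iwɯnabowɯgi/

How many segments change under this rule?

3

/ɯ/ harmonizes with /i/ ([-back]) → [i]
/o/ harmonizes with /i/ ([-back]) → [ø]
/ɯ/ harmonizes with /i/ ([-back]) → [i]
3 segments change.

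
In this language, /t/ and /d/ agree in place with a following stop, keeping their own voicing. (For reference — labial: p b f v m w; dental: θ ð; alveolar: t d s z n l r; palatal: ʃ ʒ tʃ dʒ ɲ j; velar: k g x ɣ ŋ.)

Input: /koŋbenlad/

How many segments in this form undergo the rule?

No segment meets the rule's conditions.

0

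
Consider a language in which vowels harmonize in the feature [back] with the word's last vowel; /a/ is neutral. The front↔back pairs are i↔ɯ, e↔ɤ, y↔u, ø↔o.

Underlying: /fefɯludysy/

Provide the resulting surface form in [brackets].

[fefilydysy]

/ɯ/ harmonizes with /y/ ([-back]) → [i]
/u/ harmonizes with /y/ ([-back]) → [y]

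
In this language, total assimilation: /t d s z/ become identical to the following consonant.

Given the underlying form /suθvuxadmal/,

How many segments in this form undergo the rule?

1

/d/ before /m/ → [m] (total assimilation)
1 segment changes.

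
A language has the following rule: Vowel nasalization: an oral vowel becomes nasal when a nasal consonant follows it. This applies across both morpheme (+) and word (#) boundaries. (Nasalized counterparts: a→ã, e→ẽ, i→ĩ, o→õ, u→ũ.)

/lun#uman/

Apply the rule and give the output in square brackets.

[lũn#ũmãn]

/u/ before nasal /n/ → [ũ]
/u/ before nasal /m/ → [ũ]
/a/ before nasal /n/ → [ã]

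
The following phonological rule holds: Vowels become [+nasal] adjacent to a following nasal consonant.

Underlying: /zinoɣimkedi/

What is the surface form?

/i/ before nasal /n/ → [ĩ]
/i/ before nasal /m/ → [ĩ]

[zĩnoɣĩmkedi]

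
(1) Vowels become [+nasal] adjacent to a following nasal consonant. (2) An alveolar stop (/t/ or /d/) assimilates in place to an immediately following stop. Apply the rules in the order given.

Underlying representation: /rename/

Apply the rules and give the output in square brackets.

Rule 1: /e/ before nasal /n/ → [ẽ]
Rule 1: /a/ before nasal /m/ → [ã]
After rule 1: rẽnãme
Rule 2: no segment meets the rule's conditions; no change.

[rẽnãme]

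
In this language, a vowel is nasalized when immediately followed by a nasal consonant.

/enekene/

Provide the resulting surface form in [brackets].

[ẽnekẽne]

/e/ before nasal /n/ → [ẽ]
/e/ before nasal /n/ → [ẽ]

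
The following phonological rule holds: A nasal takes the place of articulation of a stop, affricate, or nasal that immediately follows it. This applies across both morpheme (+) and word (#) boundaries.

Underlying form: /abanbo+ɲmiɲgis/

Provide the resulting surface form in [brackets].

/n/ before /b/ (labial) → [m]
/ɲ/ before /m/ (labial) → [m]
/ɲ/ before /g/ (velar) → [ŋ]

[abambo+mmiŋgis]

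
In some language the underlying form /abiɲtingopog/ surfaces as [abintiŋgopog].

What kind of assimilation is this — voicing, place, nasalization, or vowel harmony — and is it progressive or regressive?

/ɲ/→[n] /n/→[ŋ].
Each target copies a feature from the following segment, so the direction is regressive.

place assimilation, regressive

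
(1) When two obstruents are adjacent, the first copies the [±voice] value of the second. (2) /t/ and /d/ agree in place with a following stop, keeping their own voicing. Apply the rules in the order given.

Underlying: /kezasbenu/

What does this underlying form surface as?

[kezazbenu]

Rule 1: /s/ before /b/ (voiced) → [z]
After rule 1: kezazbenu
Rule 2: no segment meets the rule's conditions; no change.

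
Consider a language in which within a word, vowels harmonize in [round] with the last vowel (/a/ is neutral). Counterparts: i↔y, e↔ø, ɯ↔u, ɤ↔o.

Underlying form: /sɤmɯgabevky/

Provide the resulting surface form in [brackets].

/ɤ/ harmonizes with /y/ ([+round]) → [o]
/ɯ/ harmonizes with /y/ ([+round]) → [u]
/e/ harmonizes with /y/ ([+round]) → [ø]

[somugabøvky]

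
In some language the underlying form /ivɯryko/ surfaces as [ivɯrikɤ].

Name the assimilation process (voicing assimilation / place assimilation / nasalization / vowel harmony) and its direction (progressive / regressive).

/y/→[i] /o/→[ɤ].
Vowels agree with the first vowel, so the harmony is progressive.

vowel harmony, progressive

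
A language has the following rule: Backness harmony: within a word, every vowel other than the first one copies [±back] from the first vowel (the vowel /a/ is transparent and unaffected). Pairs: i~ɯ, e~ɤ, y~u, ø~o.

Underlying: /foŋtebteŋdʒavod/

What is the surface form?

/e/ harmonizes with /o/ ([+back]) → [ɤ]
/e/ harmonizes with /o/ ([+back]) → [ɤ]

[foŋtɤbtɤŋdʒavod]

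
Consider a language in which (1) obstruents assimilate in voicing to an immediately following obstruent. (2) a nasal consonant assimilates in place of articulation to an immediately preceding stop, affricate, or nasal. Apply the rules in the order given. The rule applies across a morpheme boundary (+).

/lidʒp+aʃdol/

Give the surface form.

Rule 1: /dʒ/ before /p/ (voiceless) → [tʃ]
Rule 1: /ʃ/ before /d/ (voiced) → [ʒ]
After rule 1: litʃp+aʒdol
Rule 2: no segment meets the rule's conditions; no change.

[litʃp+aʒdol]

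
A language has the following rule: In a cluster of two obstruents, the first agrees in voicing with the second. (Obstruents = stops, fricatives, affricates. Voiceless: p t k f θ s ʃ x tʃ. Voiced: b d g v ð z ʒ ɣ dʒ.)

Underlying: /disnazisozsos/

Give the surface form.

/z/ before /s/ (voiceless) → [s]

[disnazisossos]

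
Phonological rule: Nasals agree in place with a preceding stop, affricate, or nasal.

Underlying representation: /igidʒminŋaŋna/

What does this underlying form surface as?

/m/ after /dʒ/ (palatal) → [ɲ]
/ŋ/ after /n/ (alveolar) → [n]
/n/ after /ŋ/ (velar) → [ŋ]

[igidʒɲinnaŋŋa]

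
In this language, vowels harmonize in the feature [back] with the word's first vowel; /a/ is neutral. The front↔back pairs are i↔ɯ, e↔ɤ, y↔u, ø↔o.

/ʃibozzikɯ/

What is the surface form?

/o/ harmonizes with /i/ ([-back]) → [ø]
/ɯ/ harmonizes with /i/ ([-back]) → [i]

[ʃibøzziki]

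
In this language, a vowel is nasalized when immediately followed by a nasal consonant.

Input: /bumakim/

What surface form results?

[bũmakĩm]

/u/ before nasal /m/ → [ũ]
/i/ before nasal /m/ → [ĩ]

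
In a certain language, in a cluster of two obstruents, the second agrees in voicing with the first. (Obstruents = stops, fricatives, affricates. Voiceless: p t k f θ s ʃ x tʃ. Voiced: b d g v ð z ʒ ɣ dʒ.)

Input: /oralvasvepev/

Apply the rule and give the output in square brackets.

[oralvasfepev]

/v/ after /s/ (voiceless) → [f]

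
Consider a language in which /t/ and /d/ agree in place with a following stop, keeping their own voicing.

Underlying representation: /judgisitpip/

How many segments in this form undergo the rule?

/d/ before /g/ (velar) → [g]
/t/ before /p/ (labial) → [p]
2 segments change.

2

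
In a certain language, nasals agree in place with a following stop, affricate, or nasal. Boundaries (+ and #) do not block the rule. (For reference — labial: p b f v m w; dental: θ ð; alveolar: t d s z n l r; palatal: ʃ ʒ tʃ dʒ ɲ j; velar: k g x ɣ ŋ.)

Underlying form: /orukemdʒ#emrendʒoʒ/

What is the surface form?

[orukeɲdʒ#emreɲdʒoʒ]

/m/ before /dʒ/ (palatal) → [ɲ]
/n/ before /dʒ/ (palatal) → [ɲ]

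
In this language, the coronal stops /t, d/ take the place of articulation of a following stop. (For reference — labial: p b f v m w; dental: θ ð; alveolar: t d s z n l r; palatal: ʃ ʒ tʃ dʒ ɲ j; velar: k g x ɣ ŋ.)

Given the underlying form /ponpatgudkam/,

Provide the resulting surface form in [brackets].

[ponpakgugkam]

/t/ before /g/ (velar) → [k]
/d/ before /k/ (velar) → [g]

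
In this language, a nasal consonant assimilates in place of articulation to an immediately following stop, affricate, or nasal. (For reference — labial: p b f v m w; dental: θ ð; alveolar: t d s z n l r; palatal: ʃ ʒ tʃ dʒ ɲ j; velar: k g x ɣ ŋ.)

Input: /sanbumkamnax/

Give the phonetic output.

/n/ before /b/ (labial) → [m]
/m/ before /k/ (velar) → [ŋ]
/m/ before /n/ (alveolar) → [n]

[sambuŋkannax]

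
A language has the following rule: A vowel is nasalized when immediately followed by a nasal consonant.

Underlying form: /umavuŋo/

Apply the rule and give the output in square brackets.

/u/ before nasal /m/ → [ũ]
/u/ before nasal /ŋ/ → [ũ]

[ũmavũŋo]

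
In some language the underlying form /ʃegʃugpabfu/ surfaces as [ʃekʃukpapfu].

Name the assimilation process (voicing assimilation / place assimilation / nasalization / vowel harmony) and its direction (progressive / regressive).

/g/→[k] /g/→[k] /b/→[p].
Each target copies a feature from the following segment, so the direction is regressive.

voicing assimilation, regressive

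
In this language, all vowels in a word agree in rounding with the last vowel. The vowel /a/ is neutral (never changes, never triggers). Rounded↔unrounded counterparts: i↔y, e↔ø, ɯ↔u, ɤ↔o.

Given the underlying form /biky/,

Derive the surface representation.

[byky]

/i/ harmonizes with /y/ ([+round]) → [y]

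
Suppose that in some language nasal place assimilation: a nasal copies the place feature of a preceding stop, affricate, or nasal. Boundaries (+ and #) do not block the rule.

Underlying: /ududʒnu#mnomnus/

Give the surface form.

/n/ after /dʒ/ (palatal) → [ɲ]
/n/ after /m/ (labial) → [m]
/n/ after /m/ (labial) → [m]

[ududʒɲu#mmommus]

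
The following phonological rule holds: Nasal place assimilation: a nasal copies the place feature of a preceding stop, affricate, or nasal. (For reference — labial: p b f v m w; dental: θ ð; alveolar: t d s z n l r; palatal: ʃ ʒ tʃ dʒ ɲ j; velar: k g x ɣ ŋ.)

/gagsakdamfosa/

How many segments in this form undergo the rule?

0

No segment meets the rule's conditions.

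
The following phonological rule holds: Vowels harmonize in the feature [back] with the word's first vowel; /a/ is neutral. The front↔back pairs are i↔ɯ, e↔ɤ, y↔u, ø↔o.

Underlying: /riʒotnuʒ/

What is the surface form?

[riʒøtnyʒ]

/o/ harmonizes with /i/ ([-back]) → [ø]
/u/ harmonizes with /i/ ([-back]) → [y]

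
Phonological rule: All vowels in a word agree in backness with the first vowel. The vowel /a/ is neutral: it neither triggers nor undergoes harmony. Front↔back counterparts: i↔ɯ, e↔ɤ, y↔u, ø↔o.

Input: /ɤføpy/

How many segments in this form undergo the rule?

/ø/ harmonizes with /ɤ/ ([+back]) → [o]
/y/ harmonizes with /ɤ/ ([+back]) → [u]
2 segments change.

2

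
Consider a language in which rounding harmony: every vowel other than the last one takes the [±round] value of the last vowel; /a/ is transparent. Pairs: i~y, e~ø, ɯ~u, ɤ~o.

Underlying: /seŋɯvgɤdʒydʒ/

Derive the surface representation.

/e/ harmonizes with /y/ ([+round]) → [ø]
/ɯ/ harmonizes with /y/ ([+round]) → [u]
/ɤ/ harmonizes with /y/ ([+round]) → [o]

[søŋuvgodʒydʒ]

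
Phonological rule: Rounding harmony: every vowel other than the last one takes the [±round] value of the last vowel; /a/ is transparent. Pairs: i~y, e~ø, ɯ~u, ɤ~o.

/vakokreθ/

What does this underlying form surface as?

[vakɤkreθ]

/o/ harmonizes with /e/ ([-round]) → [ɤ]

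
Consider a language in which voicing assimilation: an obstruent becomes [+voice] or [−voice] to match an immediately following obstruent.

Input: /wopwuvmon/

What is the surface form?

[wopwuvmon]

no segment meets the rule's conditions; no change.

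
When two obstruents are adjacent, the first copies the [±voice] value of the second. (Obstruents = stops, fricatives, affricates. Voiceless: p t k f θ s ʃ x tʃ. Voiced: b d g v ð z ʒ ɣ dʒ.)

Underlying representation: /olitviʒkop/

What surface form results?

[olidviʃkop]

/t/ before /v/ (voiced) → [d]
/ʒ/ before /k/ (voiceless) → [ʃ]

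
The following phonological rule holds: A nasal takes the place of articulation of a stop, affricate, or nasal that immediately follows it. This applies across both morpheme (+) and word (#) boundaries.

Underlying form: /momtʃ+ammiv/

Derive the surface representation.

/m/ before /tʃ/ (palatal) → [ɲ]

[moɲtʃ+ammiv]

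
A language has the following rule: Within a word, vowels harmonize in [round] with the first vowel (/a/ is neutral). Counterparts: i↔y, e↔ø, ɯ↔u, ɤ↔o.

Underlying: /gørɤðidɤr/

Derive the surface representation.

[gøroðydor]

/ɤ/ harmonizes with /ø/ ([+round]) → [o]
/i/ harmonizes with /ø/ ([+round]) → [y]
/ɤ/ harmonizes with /ø/ ([+round]) → [o]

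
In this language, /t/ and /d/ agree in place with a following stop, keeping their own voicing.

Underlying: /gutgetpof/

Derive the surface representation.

[gukgeppof]

/t/ before /g/ (velar) → [k]
/t/ before /p/ (labial) → [p]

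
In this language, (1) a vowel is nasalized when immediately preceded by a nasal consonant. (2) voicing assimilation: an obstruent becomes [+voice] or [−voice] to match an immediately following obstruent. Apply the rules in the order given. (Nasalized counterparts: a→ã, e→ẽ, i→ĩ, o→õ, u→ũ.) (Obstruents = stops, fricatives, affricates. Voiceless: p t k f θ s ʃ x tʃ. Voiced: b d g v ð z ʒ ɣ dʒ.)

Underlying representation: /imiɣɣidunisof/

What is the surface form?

Rule 1: /i/ after nasal /m/ → [ĩ]
Rule 1: /i/ after nasal /n/ → [ĩ]
After rule 1: imĩɣɣidunĩsof
Rule 2: no segment meets the rule's conditions; no change.

[imĩɣɣidunĩsof]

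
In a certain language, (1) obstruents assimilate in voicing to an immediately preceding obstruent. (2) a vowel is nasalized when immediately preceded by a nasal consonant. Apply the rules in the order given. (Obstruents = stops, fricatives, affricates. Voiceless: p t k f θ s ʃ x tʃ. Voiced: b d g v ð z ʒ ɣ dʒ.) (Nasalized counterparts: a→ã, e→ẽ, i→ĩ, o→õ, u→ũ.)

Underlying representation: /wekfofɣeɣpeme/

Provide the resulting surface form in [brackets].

Rule 1: /ɣ/ after /f/ (voiceless) → [x]
Rule 1: /p/ after /ɣ/ (voiced) → [b]
After rule 1: wekfofxeɣbeme
Rule 2: /e/ after nasal /m/ → [ẽ]

[wekfofxeɣbemẽ]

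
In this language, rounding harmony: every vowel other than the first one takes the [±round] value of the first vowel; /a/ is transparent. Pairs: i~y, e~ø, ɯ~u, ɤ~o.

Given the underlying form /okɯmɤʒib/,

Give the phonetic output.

[okumoʒyb]

/ɯ/ harmonizes with /o/ ([+round]) → [u]
/ɤ/ harmonizes with /o/ ([+round]) → [o]
/i/ harmonizes with /o/ ([+round]) → [y]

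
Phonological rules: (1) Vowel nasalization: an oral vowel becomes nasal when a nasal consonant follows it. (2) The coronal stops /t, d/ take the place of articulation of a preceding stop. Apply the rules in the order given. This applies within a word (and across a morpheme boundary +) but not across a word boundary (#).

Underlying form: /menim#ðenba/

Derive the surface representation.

Rule 1: /e/ before nasal /n/ → [ẽ]
Rule 1: /i/ before nasal /m/ → [ĩ]
Rule 1: /e/ before nasal /n/ → [ẽ]
After rule 1: mẽnĩm#ðẽnba
Rule 2: no segment meets the rule's conditions; no change.

[mẽnĩm#ðẽnba]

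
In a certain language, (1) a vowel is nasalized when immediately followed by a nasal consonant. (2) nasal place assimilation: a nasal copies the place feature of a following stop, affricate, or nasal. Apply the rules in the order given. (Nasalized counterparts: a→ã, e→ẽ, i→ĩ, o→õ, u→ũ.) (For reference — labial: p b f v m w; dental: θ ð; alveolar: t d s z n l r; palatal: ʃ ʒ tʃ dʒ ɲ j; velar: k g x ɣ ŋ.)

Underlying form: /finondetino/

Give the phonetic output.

Rule 1: /i/ before nasal /n/ → [ĩ]
Rule 1: /o/ before nasal /n/ → [õ]
Rule 1: /i/ before nasal /n/ → [ĩ]
After rule 1: fĩnõndetĩno
Rule 2: no segment meets the rule's conditions; no change.

[fĩnõndetĩno]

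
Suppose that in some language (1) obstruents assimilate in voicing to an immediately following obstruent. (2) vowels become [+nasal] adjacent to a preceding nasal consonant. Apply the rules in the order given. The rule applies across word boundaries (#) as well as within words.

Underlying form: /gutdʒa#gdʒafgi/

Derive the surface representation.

[guddʒa#gdʒavgi]

Rule 1: /t/ before /dʒ/ (voiced) → [d]
Rule 1: /f/ before /g/ (voiced) → [v]
After rule 1: guddʒa#gdʒavgi
Rule 2: no segment meets the rule's conditions; no change.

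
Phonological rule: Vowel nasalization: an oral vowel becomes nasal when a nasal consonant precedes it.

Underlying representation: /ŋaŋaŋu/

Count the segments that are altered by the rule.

/a/ after nasal /ŋ/ → [ã]
/a/ after nasal /ŋ/ → [ã]
/u/ after nasal /ŋ/ → [ũ]
3 segments change.

3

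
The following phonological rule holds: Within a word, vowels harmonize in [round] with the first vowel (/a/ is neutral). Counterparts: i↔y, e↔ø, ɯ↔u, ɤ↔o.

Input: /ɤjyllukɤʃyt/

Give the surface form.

/y/ harmonizes with /ɤ/ ([-round]) → [i]
/u/ harmonizes with /ɤ/ ([-round]) → [ɯ]
/y/ harmonizes with /ɤ/ ([-round]) → [i]

[ɤjillɯkɤʃit]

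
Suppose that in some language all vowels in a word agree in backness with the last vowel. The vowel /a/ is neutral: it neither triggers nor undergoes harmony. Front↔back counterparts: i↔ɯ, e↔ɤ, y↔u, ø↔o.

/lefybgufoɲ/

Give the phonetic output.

[lɤfubgufoɲ]

/e/ harmonizes with /o/ ([+back]) → [ɤ]
/y/ harmonizes with /o/ ([+back]) → [u]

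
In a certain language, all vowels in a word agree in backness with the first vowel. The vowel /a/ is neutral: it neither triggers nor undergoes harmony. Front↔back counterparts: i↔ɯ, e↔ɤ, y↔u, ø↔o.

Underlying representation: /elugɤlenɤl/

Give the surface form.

[elygelenel]

/u/ harmonizes with /e/ ([-back]) → [y]
/ɤ/ harmonizes with /e/ ([-back]) → [e]
/ɤ/ harmonizes with /e/ ([-back]) → [e]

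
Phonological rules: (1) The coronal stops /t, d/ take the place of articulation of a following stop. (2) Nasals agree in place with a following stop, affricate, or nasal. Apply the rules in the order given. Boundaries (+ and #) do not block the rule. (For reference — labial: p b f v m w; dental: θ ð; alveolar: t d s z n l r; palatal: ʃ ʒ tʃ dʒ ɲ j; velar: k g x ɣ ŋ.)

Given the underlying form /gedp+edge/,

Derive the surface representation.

[gebp+egge]

Rule 1: /d/ before /p/ (labial) → [b]
Rule 1: /d/ before /g/ (velar) → [g]
After rule 1: gebp+egge
Rule 2: no segment meets the rule's conditions; no change.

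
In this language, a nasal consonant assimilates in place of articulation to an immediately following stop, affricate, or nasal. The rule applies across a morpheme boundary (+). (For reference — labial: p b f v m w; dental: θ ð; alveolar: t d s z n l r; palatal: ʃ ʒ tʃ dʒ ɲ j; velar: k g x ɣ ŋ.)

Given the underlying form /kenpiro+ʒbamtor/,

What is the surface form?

/n/ before /p/ (labial) → [m]
/m/ before /t/ (alveolar) → [n]

[kempiro+ʒbantor]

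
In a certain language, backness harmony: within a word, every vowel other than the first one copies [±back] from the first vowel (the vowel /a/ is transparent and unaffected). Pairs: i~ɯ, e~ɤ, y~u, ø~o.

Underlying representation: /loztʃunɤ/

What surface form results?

no segment meets the rule's conditions; no change.

[loztʃunɤ]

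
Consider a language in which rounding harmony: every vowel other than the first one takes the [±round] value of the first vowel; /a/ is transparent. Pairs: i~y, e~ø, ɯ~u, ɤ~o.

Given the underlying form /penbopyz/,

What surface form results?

[penbɤpiz]

/o/ harmonizes with /e/ ([-round]) → [ɤ]
/y/ harmonizes with /e/ ([-round]) → [i]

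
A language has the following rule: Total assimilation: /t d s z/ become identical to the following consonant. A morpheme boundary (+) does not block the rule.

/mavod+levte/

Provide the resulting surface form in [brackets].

[mavol+levte]

/d/ before /l/ → [l] (total assimilation)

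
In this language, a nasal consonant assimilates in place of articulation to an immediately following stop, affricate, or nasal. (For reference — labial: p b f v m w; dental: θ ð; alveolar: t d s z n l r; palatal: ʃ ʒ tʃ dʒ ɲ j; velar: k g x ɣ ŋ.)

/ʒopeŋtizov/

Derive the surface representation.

[ʒopentizov]

/ŋ/ before /t/ (alveolar) → [n]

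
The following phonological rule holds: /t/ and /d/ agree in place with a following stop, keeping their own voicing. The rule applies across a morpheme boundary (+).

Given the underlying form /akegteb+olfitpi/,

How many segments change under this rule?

/t/ before /p/ (labial) → [p]
1 segment changes.

1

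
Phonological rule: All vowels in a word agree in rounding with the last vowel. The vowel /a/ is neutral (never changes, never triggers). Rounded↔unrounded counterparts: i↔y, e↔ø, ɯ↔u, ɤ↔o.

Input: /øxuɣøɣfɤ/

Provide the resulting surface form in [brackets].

[exɯɣeɣfɤ]

/ø/ harmonizes with /ɤ/ ([-round]) → [e]
/u/ harmonizes with /ɤ/ ([-round]) → [ɯ]
/ø/ harmonizes with /ɤ/ ([-round]) → [e]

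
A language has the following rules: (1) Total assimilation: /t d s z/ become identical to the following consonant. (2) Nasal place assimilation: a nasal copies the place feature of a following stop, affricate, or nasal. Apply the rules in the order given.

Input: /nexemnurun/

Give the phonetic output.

[nexennurun]

Rule 1: no segment meets the rule's conditions; no change.
After rule 1: nexemnurun
Rule 2: /m/ before /n/ (alveolar) → [n]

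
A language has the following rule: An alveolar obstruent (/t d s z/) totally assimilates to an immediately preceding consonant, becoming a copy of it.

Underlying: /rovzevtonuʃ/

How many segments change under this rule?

/z/ after /v/ → [v] (total assimilation)
/t/ after /v/ → [v] (total assimilation)
2 segments change.

2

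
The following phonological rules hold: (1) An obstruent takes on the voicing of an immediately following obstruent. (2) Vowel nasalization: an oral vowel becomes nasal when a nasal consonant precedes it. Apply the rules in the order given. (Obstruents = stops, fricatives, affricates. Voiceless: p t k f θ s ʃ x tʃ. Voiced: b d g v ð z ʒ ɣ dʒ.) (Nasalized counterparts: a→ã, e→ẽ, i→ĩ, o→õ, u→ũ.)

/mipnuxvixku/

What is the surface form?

Rule 1: /x/ before /v/ (voiced) → [ɣ]
After rule 1: mipnuɣvixku
Rule 2: /i/ after nasal /m/ → [ĩ]
Rule 2: /u/ after nasal /n/ → [ũ]

[mĩpnũɣvixku]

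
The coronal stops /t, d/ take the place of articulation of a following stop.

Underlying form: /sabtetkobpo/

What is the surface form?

[sabtekkobpo]

/t/ before /k/ (velar) → [k]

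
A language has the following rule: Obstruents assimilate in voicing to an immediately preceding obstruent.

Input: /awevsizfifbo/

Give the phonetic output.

/s/ after /v/ (voiced) → [z]
/f/ after /z/ (voiced) → [v]
/b/ after /f/ (voiceless) → [p]

[awevzizvifpo]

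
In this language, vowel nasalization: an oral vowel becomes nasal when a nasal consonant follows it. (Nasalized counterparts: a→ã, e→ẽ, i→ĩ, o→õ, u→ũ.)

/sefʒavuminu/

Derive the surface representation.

/u/ before nasal /m/ → [ũ]
/i/ before nasal /n/ → [ĩ]

[sefʒavũmĩnu]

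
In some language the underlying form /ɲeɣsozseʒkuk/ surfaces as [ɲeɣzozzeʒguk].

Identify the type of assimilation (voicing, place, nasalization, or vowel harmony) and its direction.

/s/→[z] /s/→[z] /k/→[g].
Each target copies a feature from the preceding segment, so the direction is progressive.

voicing assimilation, progressive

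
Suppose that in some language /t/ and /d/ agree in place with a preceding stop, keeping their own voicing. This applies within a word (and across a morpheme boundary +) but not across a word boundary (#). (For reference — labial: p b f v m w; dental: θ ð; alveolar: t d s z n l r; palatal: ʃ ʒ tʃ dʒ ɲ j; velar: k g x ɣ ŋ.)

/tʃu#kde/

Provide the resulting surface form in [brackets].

/d/ after /k/ (velar) → [g]

[tʃu#kge]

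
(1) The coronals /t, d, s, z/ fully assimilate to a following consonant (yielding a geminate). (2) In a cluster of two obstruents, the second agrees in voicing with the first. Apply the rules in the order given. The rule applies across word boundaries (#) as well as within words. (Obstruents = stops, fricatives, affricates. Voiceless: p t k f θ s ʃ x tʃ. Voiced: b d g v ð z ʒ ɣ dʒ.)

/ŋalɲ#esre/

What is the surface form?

[ŋalɲ#erre]

Rule 1: /s/ before /r/ → [r] (total assimilation)
After rule 1: ŋalɲ#erre
Rule 2: no segment meets the rule's conditions; no change.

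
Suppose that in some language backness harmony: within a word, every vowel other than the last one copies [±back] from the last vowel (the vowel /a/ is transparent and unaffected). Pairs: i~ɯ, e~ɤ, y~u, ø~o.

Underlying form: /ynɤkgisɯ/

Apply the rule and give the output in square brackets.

/y/ harmonizes with /ɯ/ ([+back]) → [u]
/i/ harmonizes with /ɯ/ ([+back]) → [ɯ]

[unɤkgɯsɯ]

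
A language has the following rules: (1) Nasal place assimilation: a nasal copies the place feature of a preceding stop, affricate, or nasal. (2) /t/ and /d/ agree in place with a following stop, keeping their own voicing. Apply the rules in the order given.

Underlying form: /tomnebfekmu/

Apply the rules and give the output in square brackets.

[tommebfekŋu]

Rule 1: /n/ after /m/ (labial) → [m]
Rule 1: /m/ after /k/ (velar) → [ŋ]
After rule 1: tommebfekŋu
Rule 2: no segment meets the rule's conditions; no change.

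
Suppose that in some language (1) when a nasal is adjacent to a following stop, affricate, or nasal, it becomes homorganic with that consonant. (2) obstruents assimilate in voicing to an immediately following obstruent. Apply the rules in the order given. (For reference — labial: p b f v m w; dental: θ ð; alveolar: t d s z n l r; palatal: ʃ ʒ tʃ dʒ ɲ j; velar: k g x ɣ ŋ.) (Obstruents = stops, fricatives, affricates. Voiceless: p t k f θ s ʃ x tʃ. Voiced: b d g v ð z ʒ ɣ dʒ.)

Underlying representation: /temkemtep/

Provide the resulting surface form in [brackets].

Rule 1: /m/ before /k/ (velar) → [ŋ]
Rule 1: /m/ before /t/ (alveolar) → [n]
After rule 1: teŋkentep
Rule 2: no segment meets the rule's conditions; no change.

[teŋkentep]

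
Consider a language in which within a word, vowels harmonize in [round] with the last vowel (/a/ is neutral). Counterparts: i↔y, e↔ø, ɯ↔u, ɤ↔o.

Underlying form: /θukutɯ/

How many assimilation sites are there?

/u/ harmonizes with /ɯ/ ([-round]) → [ɯ]
/u/ harmonizes with /ɯ/ ([-round]) → [ɯ]
2 segments change.

2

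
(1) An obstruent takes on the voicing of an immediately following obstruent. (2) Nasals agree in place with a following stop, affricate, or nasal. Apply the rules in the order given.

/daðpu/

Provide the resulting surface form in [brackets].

Rule 1: /ð/ before /p/ (voiceless) → [θ]
After rule 1: daθpu
Rule 2: no segment meets the rule's conditions; no change.

[daθpu]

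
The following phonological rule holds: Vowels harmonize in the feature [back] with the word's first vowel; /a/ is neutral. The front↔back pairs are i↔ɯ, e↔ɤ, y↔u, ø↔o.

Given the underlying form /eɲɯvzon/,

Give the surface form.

/ɯ/ harmonizes with /e/ ([-back]) → [i]
/o/ harmonizes with /e/ ([-back]) → [ø]

[eɲivzøn]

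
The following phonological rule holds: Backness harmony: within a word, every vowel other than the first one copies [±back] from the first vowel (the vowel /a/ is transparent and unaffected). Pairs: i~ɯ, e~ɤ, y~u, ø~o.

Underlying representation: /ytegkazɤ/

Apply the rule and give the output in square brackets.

/ɤ/ harmonizes with /y/ ([-back]) → [e]

[ytegkaze]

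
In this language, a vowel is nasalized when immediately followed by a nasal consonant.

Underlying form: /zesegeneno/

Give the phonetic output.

/e/ before nasal /n/ → [ẽ]
/e/ before nasal /n/ → [ẽ]

[zesegẽnẽno]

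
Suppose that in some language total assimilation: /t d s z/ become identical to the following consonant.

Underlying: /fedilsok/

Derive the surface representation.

[fedilsok]

no segment meets the rule's conditions; no change.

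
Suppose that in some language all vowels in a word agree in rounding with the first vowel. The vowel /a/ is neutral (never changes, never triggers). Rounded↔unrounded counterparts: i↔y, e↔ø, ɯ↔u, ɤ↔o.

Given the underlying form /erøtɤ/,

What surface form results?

[eretɤ]

/ø/ harmonizes with /e/ ([-round]) → [e]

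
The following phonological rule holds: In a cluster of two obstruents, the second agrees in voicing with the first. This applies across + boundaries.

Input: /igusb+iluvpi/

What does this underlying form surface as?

[igusp+iluvbi]

/b/ after /s/ (voiceless) → [p]
/p/ after /v/ (voiced) → [b]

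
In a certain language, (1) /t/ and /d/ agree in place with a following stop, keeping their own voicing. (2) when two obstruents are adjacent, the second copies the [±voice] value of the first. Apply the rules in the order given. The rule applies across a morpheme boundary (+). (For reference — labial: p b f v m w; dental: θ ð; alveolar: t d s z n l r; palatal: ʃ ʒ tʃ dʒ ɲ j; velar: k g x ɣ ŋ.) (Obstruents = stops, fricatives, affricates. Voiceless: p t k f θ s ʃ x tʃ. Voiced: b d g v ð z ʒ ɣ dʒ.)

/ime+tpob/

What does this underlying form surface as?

Rule 1: /t/ before /p/ (labial) → [p]
After rule 1: ime+ppob
Rule 2: no segment meets the rule's conditions; no change.

[ime+ppob]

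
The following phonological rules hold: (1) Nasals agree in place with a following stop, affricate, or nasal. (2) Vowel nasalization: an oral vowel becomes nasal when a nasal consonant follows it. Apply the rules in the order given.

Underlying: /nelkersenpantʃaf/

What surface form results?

[nelkersẽmpãɲtʃaf]

Rule 1: /n/ before /p/ (labial) → [m]
Rule 1: /n/ before /tʃ/ (palatal) → [ɲ]
After rule 1: nelkersempaɲtʃaf
Rule 2: /e/ before nasal /m/ → [ẽ]
Rule 2: /a/ before nasal /ɲ/ → [ã]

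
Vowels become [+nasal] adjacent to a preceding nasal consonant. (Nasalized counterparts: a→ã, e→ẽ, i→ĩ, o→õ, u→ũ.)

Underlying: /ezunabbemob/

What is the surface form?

[ezunãbbemõb]

/a/ after nasal /n/ → [ã]
/o/ after nasal /m/ → [õ]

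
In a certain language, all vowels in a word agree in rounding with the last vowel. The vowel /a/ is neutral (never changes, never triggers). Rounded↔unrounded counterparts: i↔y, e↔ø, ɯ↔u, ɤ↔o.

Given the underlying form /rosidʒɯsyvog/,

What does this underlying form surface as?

[rosydʒusyvog]

/i/ harmonizes with /o/ ([+round]) → [y]
/ɯ/ harmonizes with /o/ ([+round]) → [u]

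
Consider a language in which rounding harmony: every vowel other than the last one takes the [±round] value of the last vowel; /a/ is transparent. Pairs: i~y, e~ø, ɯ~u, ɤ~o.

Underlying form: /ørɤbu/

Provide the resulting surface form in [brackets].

[ørobu]

/ɤ/ harmonizes with /u/ ([+round]) → [o]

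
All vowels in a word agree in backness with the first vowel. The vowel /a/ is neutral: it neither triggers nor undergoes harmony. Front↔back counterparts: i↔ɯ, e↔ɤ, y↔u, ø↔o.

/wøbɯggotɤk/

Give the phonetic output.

/ɯ/ harmonizes with /ø/ ([-back]) → [i]
/o/ harmonizes with /ø/ ([-back]) → [ø]
/ɤ/ harmonizes with /ø/ ([-back]) → [e]

[wøbiggøtek]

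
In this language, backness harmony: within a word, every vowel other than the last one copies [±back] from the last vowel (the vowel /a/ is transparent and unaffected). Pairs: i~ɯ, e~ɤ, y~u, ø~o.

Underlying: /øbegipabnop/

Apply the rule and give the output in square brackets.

/ø/ harmonizes with /o/ ([+back]) → [o]
/e/ harmonizes with /o/ ([+back]) → [ɤ]
/i/ harmonizes with /o/ ([+back]) → [ɯ]

[obɤgɯpabnop]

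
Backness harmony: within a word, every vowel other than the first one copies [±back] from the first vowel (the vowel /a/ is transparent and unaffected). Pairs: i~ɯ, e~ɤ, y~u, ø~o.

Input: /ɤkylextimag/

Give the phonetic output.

[ɤkulɤxtɯmag]

/y/ harmonizes with /ɤ/ ([+back]) → [u]
/e/ harmonizes with /ɤ/ ([+back]) → [ɤ]
/i/ harmonizes with /ɤ/ ([+back]) → [ɯ]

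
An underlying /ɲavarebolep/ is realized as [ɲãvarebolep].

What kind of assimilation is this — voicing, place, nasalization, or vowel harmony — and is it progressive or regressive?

/a/→[ã].
Each target copies a feature from the preceding segment, so the direction is progressive.

nasalization, progressive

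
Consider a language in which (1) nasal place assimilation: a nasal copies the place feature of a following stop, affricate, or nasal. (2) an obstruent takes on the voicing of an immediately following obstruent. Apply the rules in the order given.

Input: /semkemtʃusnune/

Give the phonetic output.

[seŋkeɲtʃusnune]

Rule 1: /m/ before /k/ (velar) → [ŋ]
Rule 1: /m/ before /tʃ/ (palatal) → [ɲ]
After rule 1: seŋkeɲtʃusnune
Rule 2: no segment meets the rule's conditions; no change.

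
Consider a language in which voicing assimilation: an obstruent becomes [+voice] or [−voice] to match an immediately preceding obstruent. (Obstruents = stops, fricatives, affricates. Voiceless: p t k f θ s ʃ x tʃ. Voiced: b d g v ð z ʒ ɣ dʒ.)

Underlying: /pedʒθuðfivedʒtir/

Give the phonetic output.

/θ/ after /dʒ/ (voiced) → [ð]
/f/ after /ð/ (voiced) → [v]
/t/ after /dʒ/ (voiced) → [d]

[pedʒðuðvivedʒdir]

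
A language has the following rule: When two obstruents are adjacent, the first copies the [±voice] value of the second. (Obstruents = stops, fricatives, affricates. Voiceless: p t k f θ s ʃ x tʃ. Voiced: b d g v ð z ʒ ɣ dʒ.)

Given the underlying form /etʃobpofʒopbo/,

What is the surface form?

/b/ before /p/ (voiceless) → [p]
/f/ before /ʒ/ (voiced) → [v]
/p/ before /b/ (voiced) → [b]

[etʃoppovʒobbo]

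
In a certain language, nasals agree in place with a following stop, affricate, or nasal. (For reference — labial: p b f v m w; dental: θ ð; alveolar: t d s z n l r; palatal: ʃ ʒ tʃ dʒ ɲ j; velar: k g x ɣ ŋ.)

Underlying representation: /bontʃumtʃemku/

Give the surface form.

/n/ before /tʃ/ (palatal) → [ɲ]
/m/ before /tʃ/ (palatal) → [ɲ]
/m/ before /k/ (velar) → [ŋ]

[boɲtʃuɲtʃeŋku]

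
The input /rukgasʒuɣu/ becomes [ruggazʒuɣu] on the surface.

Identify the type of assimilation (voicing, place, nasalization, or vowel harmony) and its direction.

voicing assimilation, regressive

/k/→[g] /s/→[z].
Each target copies a feature from the following segment, so the direction is regressive.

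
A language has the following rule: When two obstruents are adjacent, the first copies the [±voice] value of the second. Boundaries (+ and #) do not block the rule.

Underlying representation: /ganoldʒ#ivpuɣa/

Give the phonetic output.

[ganoldʒ#ifpuɣa]

/v/ before /p/ (voiceless) → [f]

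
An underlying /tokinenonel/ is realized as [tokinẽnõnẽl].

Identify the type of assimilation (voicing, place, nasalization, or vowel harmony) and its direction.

/e/→[ẽ] /o/→[õ] /e/→[ẽ].
Each target copies a feature from the preceding segment, so the direction is progressive.

nasalization, progressive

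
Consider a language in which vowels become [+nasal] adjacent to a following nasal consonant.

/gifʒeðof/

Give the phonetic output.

no segment meets the rule's conditions; no change.

[gifʒeðof]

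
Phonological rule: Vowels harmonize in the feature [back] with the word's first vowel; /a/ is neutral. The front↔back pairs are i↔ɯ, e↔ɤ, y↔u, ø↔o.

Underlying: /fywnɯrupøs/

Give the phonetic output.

/ɯ/ harmonizes with /y/ ([-back]) → [i]
/u/ harmonizes with /y/ ([-back]) → [y]

[fywnirypøs]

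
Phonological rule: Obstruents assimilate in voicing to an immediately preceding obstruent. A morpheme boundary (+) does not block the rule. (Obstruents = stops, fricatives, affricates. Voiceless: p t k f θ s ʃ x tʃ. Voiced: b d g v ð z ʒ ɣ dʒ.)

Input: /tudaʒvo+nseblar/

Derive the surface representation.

[tudaʒvo+nseblar]

no segment meets the rule's conditions; no change.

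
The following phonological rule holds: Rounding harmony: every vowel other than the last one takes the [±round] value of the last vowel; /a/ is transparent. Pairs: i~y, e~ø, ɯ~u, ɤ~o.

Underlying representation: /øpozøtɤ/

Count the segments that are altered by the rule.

3

/ø/ harmonizes with /ɤ/ ([-round]) → [e]
/o/ harmonizes with /ɤ/ ([-round]) → [ɤ]
/ø/ harmonizes with /ɤ/ ([-round]) → [e]
3 segments change.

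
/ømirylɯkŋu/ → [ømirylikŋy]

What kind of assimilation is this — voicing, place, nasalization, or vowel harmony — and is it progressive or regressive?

vowel harmony, progressive

/ɯ/→[i] /u/→[y].
Vowels agree with the first vowel, so the harmony is progressive.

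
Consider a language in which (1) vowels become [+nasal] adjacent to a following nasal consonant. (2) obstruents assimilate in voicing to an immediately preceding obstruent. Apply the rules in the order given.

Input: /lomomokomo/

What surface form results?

Rule 1: /o/ before nasal /m/ → [õ]
Rule 1: /o/ before nasal /m/ → [õ]
Rule 1: /o/ before nasal /m/ → [õ]
After rule 1: lõmõmokõmo
Rule 2: no segment meets the rule's conditions; no change.

[lõmõmokõmo]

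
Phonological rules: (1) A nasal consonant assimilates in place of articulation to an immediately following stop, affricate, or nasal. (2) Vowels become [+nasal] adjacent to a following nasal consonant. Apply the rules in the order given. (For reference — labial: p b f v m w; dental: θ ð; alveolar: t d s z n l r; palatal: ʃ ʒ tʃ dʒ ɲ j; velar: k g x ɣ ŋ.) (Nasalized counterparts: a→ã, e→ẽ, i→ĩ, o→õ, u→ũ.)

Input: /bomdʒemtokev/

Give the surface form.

Rule 1: /m/ before /dʒ/ (palatal) → [ɲ]
Rule 1: /m/ before /t/ (alveolar) → [n]
After rule 1: boɲdʒentokev
Rule 2: /o/ before nasal /ɲ/ → [õ]
Rule 2: /e/ before nasal /n/ → [ẽ]

[bõɲdʒẽntokev]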